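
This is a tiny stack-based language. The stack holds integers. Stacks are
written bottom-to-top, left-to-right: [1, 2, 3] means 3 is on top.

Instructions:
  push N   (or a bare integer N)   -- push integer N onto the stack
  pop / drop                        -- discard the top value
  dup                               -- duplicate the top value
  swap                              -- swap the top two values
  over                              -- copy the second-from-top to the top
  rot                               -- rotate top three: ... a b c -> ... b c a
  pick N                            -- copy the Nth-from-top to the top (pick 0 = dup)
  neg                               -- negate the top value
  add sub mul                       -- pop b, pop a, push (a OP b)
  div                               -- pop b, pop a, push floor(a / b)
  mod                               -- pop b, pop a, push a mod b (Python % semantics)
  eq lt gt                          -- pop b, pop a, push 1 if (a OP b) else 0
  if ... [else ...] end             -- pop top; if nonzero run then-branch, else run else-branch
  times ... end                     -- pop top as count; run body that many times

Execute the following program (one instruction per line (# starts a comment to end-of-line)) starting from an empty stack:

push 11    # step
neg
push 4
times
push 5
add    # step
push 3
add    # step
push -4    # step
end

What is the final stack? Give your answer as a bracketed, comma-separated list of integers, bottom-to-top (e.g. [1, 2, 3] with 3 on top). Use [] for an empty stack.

Answer: [-3, 4, 4, 4, -4]

Derivation:
After 'push 11': [11]
After 'neg': [-11]
After 'push 4': [-11, 4]
After 'times': [-11]
After 'push 5': [-11, 5]
After 'add': [-6]
After 'push 3': [-6, 3]
After 'add': [-3]
After 'push -4': [-3, -4]
After 'push 5': [-3, -4, 5]
After 'add': [-3, 1]
After 'push 3': [-3, 1, 3]
After 'add': [-3, 4]
After 'push -4': [-3, 4, -4]
After 'push 5': [-3, 4, -4, 5]
After 'add': [-3, 4, 1]
After 'push 3': [-3, 4, 1, 3]
After 'add': [-3, 4, 4]
After 'push -4': [-3, 4, 4, -4]
After 'push 5': [-3, 4, 4, -4, 5]
After 'add': [-3, 4, 4, 1]
After 'push 3': [-3, 4, 4, 1, 3]
After 'add': [-3, 4, 4, 4]
After 'push -4': [-3, 4, 4, 4, -4]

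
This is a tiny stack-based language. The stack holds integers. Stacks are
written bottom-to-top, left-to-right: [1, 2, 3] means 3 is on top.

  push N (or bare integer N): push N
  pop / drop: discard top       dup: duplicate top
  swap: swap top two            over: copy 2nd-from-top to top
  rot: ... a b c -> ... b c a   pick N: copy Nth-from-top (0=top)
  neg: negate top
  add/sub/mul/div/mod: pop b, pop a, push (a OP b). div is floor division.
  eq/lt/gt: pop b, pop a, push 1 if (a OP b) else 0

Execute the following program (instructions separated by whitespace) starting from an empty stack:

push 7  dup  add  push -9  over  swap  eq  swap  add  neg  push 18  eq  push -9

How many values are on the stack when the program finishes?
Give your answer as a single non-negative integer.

After 'push 7': stack = [7] (depth 1)
After 'dup': stack = [7, 7] (depth 2)
After 'add': stack = [14] (depth 1)
After 'push -9': stack = [14, -9] (depth 2)
After 'over': stack = [14, -9, 14] (depth 3)
After 'swap': stack = [14, 14, -9] (depth 3)
After 'eq': stack = [14, 0] (depth 2)
After 'swap': stack = [0, 14] (depth 2)
After 'add': stack = [14] (depth 1)
After 'neg': stack = [-14] (depth 1)
After 'push 18': stack = [-14, 18] (depth 2)
After 'eq': stack = [0] (depth 1)
After 'push -9': stack = [0, -9] (depth 2)

Answer: 2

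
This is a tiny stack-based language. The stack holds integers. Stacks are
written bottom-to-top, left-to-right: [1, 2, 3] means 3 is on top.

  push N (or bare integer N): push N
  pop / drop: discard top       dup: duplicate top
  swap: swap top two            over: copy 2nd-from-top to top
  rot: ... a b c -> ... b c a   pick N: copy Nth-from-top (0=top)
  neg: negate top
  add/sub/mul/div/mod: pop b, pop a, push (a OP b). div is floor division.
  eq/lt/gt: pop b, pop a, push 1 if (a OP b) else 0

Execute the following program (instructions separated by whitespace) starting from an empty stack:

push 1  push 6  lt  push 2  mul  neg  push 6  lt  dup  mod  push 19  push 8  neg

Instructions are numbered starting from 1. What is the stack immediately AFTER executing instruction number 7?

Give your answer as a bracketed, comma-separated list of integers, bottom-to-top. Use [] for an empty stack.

Answer: [-2, 6]

Derivation:
Step 1 ('push 1'): [1]
Step 2 ('push 6'): [1, 6]
Step 3 ('lt'): [1]
Step 4 ('push 2'): [1, 2]
Step 5 ('mul'): [2]
Step 6 ('neg'): [-2]
Step 7 ('push 6'): [-2, 6]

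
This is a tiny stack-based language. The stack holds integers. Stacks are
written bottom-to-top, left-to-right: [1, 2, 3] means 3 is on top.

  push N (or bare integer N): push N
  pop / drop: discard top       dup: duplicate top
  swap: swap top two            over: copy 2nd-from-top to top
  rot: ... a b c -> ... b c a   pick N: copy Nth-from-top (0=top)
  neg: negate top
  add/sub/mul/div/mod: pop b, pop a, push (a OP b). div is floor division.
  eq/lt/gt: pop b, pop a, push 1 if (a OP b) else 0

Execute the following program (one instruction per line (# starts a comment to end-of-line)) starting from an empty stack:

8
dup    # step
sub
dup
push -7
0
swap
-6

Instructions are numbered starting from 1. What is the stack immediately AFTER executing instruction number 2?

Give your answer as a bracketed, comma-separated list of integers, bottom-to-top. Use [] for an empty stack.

Step 1 ('8'): [8]
Step 2 ('dup'): [8, 8]

Answer: [8, 8]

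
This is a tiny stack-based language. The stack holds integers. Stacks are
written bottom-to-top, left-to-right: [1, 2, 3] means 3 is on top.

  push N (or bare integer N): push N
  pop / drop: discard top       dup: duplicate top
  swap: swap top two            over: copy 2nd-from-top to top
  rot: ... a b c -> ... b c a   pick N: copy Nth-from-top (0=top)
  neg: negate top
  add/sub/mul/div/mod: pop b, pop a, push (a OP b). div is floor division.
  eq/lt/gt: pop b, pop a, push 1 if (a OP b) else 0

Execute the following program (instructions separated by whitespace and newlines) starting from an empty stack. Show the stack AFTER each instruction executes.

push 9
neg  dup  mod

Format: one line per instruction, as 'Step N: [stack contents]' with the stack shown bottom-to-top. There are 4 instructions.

Step 1: [9]
Step 2: [-9]
Step 3: [-9, -9]
Step 4: [0]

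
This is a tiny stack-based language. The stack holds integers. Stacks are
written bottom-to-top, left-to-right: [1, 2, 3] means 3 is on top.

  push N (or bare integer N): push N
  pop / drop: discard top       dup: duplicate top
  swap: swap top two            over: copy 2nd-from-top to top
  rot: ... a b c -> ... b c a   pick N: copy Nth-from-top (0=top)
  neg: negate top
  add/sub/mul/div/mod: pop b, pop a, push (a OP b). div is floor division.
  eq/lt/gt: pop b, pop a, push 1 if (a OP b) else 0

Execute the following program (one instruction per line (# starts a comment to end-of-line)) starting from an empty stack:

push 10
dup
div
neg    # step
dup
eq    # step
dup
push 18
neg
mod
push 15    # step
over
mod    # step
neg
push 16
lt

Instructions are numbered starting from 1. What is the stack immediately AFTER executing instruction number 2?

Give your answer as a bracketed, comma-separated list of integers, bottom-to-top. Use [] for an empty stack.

Step 1 ('push 10'): [10]
Step 2 ('dup'): [10, 10]

Answer: [10, 10]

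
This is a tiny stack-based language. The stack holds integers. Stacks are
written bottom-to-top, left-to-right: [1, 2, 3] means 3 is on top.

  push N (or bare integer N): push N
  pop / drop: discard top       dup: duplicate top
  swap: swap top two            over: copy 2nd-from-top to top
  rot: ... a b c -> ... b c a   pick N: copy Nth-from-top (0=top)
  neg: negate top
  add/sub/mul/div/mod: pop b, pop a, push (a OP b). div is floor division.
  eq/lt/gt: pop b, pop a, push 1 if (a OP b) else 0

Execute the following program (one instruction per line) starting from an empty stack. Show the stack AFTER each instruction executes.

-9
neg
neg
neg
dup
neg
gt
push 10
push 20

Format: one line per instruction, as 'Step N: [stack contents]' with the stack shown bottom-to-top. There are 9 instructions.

Step 1: [-9]
Step 2: [9]
Step 3: [-9]
Step 4: [9]
Step 5: [9, 9]
Step 6: [9, -9]
Step 7: [1]
Step 8: [1, 10]
Step 9: [1, 10, 20]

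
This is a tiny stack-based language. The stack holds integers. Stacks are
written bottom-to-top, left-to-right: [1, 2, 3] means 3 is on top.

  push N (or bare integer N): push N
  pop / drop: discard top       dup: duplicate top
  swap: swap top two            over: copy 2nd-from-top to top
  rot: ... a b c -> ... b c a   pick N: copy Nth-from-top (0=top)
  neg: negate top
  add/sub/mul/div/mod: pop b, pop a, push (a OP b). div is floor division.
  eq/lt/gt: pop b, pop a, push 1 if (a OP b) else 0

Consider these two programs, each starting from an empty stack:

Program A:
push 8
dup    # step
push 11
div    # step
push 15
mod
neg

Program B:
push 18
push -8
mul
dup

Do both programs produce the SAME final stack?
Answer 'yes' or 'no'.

Answer: no

Derivation:
Program A trace:
  After 'push 8': [8]
  After 'dup': [8, 8]
  After 'push 11': [8, 8, 11]
  After 'div': [8, 0]
  After 'push 15': [8, 0, 15]
  After 'mod': [8, 0]
  After 'neg': [8, 0]
Program A final stack: [8, 0]

Program B trace:
  After 'push 18': [18]
  After 'push -8': [18, -8]
  After 'mul': [-144]
  After 'dup': [-144, -144]
Program B final stack: [-144, -144]
Same: no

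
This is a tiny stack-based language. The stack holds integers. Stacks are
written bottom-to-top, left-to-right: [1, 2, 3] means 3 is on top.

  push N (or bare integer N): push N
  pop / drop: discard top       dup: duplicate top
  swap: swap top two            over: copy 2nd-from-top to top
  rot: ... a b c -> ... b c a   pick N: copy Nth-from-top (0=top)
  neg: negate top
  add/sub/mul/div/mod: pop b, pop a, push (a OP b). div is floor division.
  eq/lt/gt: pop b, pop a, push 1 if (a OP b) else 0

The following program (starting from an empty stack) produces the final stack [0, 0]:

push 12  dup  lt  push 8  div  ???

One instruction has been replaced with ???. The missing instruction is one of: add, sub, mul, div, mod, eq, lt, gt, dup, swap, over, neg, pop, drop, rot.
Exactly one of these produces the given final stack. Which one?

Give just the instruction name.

Stack before ???: [0]
Stack after ???:  [0, 0]
The instruction that transforms [0] -> [0, 0] is: dup

Answer: dup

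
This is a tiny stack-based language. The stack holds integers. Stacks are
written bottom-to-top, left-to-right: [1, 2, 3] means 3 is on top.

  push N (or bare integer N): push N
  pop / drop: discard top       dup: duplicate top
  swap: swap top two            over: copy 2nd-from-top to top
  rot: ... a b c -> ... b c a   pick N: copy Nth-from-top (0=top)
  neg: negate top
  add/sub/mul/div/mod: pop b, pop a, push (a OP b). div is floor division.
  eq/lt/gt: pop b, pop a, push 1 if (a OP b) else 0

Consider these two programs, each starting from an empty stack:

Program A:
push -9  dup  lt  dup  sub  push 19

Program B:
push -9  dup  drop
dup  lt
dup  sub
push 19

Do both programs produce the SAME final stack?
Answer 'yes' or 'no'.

Answer: yes

Derivation:
Program A trace:
  After 'push -9': [-9]
  After 'dup': [-9, -9]
  After 'lt': [0]
  After 'dup': [0, 0]
  After 'sub': [0]
  After 'push 19': [0, 19]
Program A final stack: [0, 19]

Program B trace:
  After 'push -9': [-9]
  After 'dup': [-9, -9]
  After 'drop': [-9]
  After 'dup': [-9, -9]
  After 'lt': [0]
  After 'dup': [0, 0]
  After 'sub': [0]
  After 'push 19': [0, 19]
Program B final stack: [0, 19]
Same: yes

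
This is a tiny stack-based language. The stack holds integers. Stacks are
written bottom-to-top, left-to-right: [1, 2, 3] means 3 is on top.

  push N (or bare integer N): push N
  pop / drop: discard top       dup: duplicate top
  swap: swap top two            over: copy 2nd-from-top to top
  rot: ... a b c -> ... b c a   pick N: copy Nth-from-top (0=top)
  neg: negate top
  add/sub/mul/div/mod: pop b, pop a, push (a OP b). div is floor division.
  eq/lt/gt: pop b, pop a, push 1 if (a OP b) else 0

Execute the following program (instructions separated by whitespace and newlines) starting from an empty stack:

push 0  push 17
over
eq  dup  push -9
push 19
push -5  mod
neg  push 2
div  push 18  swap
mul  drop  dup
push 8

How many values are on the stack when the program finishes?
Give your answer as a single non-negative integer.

Answer: 6

Derivation:
After 'push 0': stack = [0] (depth 1)
After 'push 17': stack = [0, 17] (depth 2)
After 'over': stack = [0, 17, 0] (depth 3)
After 'eq': stack = [0, 0] (depth 2)
After 'dup': stack = [0, 0, 0] (depth 3)
After 'push -9': stack = [0, 0, 0, -9] (depth 4)
After 'push 19': stack = [0, 0, 0, -9, 19] (depth 5)
After 'push -5': stack = [0, 0, 0, -9, 19, -5] (depth 6)
After 'mod': stack = [0, 0, 0, -9, -1] (depth 5)
After 'neg': stack = [0, 0, 0, -9, 1] (depth 5)
After 'push 2': stack = [0, 0, 0, -9, 1, 2] (depth 6)
After 'div': stack = [0, 0, 0, -9, 0] (depth 5)
After 'push 18': stack = [0, 0, 0, -9, 0, 18] (depth 6)
After 'swap': stack = [0, 0, 0, -9, 18, 0] (depth 6)
After 'mul': stack = [0, 0, 0, -9, 0] (depth 5)
After 'drop': stack = [0, 0, 0, -9] (depth 4)
After 'dup': stack = [0, 0, 0, -9, -9] (depth 5)
After 'push 8': stack = [0, 0, 0, -9, -9, 8] (depth 6)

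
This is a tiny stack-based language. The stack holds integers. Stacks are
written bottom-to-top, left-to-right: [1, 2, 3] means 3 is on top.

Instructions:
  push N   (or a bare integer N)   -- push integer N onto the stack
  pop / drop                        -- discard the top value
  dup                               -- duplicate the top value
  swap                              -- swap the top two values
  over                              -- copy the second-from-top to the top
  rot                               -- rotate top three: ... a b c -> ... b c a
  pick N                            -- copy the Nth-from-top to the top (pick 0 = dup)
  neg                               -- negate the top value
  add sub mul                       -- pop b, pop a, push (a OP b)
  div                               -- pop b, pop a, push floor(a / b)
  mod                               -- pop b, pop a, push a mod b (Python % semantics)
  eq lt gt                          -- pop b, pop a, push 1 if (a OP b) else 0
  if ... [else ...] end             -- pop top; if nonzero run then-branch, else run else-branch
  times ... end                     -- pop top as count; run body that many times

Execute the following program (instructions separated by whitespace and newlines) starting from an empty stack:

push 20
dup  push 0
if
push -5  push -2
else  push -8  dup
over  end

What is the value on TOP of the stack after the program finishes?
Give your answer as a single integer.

After 'push 20': [20]
After 'dup': [20, 20]
After 'push 0': [20, 20, 0]
After 'if': [20, 20]
After 'push -8': [20, 20, -8]
After 'dup': [20, 20, -8, -8]
After 'over': [20, 20, -8, -8, -8]

Answer: -8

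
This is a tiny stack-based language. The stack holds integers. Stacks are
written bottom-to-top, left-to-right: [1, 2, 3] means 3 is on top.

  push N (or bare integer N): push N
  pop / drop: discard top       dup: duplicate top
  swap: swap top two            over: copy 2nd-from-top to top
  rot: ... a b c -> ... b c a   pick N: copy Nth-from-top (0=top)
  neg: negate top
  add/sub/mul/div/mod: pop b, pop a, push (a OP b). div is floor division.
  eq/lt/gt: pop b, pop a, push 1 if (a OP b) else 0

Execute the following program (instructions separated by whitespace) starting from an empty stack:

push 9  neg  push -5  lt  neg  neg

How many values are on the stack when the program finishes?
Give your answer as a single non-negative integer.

After 'push 9': stack = [9] (depth 1)
After 'neg': stack = [-9] (depth 1)
After 'push -5': stack = [-9, -5] (depth 2)
After 'lt': stack = [1] (depth 1)
After 'neg': stack = [-1] (depth 1)
After 'neg': stack = [1] (depth 1)

Answer: 1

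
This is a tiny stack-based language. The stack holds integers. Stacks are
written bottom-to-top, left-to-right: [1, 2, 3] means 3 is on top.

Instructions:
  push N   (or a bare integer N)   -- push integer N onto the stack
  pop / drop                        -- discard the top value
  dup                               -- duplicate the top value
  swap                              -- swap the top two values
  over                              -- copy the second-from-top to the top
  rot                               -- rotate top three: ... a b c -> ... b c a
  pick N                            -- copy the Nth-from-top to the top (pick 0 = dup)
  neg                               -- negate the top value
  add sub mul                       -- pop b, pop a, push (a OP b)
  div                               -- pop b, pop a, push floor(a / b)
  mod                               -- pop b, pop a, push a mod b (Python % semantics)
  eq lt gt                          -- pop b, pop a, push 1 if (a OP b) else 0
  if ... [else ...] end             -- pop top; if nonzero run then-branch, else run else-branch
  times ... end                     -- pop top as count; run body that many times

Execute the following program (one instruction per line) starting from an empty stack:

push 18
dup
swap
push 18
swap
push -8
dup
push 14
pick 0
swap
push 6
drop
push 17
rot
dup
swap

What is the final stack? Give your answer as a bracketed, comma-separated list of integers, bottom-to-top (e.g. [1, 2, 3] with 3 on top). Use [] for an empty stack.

Answer: [18, 18, 18, -8, -8, 14, 17, 14, 14]

Derivation:
After 'push 18': [18]
After 'dup': [18, 18]
After 'swap': [18, 18]
After 'push 18': [18, 18, 18]
After 'swap': [18, 18, 18]
After 'push -8': [18, 18, 18, -8]
After 'dup': [18, 18, 18, -8, -8]
After 'push 14': [18, 18, 18, -8, -8, 14]
After 'pick 0': [18, 18, 18, -8, -8, 14, 14]
After 'swap': [18, 18, 18, -8, -8, 14, 14]
After 'push 6': [18, 18, 18, -8, -8, 14, 14, 6]
After 'drop': [18, 18, 18, -8, -8, 14, 14]
After 'push 17': [18, 18, 18, -8, -8, 14, 14, 17]
After 'rot': [18, 18, 18, -8, -8, 14, 17, 14]
After 'dup': [18, 18, 18, -8, -8, 14, 17, 14, 14]
After 'swap': [18, 18, 18, -8, -8, 14, 17, 14, 14]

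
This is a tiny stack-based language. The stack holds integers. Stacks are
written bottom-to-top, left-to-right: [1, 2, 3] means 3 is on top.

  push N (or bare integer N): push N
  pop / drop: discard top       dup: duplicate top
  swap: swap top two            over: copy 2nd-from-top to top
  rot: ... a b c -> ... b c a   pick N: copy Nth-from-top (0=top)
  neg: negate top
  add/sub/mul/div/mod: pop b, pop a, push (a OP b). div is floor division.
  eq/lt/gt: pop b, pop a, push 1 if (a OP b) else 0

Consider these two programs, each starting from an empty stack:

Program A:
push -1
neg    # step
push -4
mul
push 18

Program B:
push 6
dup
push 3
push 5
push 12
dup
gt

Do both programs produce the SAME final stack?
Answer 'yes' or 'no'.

Answer: no

Derivation:
Program A trace:
  After 'push -1': [-1]
  After 'neg': [1]
  After 'push -4': [1, -4]
  After 'mul': [-4]
  After 'push 18': [-4, 18]
Program A final stack: [-4, 18]

Program B trace:
  After 'push 6': [6]
  After 'dup': [6, 6]
  After 'push 3': [6, 6, 3]
  After 'push 5': [6, 6, 3, 5]
  After 'push 12': [6, 6, 3, 5, 12]
  After 'dup': [6, 6, 3, 5, 12, 12]
  After 'gt': [6, 6, 3, 5, 0]
Program B final stack: [6, 6, 3, 5, 0]
Same: no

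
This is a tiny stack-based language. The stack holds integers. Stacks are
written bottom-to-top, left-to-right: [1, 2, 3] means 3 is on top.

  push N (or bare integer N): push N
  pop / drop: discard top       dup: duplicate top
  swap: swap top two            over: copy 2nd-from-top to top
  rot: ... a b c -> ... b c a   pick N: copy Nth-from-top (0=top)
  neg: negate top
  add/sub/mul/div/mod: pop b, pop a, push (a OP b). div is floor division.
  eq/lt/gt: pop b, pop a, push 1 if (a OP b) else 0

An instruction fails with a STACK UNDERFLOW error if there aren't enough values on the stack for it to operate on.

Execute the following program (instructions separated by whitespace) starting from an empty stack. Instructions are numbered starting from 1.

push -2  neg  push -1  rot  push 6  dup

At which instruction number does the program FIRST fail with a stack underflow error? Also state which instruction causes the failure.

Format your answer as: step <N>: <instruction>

Step 1 ('push -2'): stack = [-2], depth = 1
Step 2 ('neg'): stack = [2], depth = 1
Step 3 ('push -1'): stack = [2, -1], depth = 2
Step 4 ('rot'): needs 3 value(s) but depth is 2 — STACK UNDERFLOW

Answer: step 4: rot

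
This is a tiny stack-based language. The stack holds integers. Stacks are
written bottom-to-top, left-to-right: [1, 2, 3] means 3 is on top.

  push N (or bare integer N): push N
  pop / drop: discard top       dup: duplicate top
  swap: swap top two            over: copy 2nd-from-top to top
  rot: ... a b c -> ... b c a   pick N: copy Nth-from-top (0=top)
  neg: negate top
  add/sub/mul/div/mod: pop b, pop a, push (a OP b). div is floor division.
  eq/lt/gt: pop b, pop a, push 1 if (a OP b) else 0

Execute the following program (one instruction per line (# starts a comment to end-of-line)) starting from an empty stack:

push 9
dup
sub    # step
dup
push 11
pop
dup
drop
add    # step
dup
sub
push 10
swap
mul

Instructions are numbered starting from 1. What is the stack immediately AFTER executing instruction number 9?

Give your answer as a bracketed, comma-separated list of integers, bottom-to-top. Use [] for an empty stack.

Answer: [0]

Derivation:
Step 1 ('push 9'): [9]
Step 2 ('dup'): [9, 9]
Step 3 ('sub'): [0]
Step 4 ('dup'): [0, 0]
Step 5 ('push 11'): [0, 0, 11]
Step 6 ('pop'): [0, 0]
Step 7 ('dup'): [0, 0, 0]
Step 8 ('drop'): [0, 0]
Step 9 ('add'): [0]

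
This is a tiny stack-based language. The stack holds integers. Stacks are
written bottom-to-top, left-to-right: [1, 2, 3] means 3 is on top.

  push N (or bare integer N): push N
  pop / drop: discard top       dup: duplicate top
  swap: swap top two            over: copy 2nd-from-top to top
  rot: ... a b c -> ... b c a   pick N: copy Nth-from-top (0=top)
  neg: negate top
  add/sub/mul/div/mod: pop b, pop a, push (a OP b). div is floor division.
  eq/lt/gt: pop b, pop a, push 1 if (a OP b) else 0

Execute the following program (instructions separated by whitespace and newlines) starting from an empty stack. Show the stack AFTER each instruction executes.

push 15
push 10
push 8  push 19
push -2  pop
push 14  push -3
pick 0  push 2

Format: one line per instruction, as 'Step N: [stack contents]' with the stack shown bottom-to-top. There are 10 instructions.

Step 1: [15]
Step 2: [15, 10]
Step 3: [15, 10, 8]
Step 4: [15, 10, 8, 19]
Step 5: [15, 10, 8, 19, -2]
Step 6: [15, 10, 8, 19]
Step 7: [15, 10, 8, 19, 14]
Step 8: [15, 10, 8, 19, 14, -3]
Step 9: [15, 10, 8, 19, 14, -3, -3]
Step 10: [15, 10, 8, 19, 14, -3, -3, 2]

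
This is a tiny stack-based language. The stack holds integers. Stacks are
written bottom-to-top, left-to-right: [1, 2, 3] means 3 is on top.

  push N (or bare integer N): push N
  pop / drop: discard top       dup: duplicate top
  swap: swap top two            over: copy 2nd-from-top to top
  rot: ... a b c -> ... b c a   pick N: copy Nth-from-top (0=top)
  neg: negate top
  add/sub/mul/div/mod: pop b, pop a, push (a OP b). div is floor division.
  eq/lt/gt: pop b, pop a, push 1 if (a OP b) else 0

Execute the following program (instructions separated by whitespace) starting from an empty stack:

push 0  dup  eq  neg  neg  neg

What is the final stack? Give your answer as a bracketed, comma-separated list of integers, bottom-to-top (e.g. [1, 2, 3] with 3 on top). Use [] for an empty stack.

After 'push 0': [0]
After 'dup': [0, 0]
After 'eq': [1]
After 'neg': [-1]
After 'neg': [1]
After 'neg': [-1]

Answer: [-1]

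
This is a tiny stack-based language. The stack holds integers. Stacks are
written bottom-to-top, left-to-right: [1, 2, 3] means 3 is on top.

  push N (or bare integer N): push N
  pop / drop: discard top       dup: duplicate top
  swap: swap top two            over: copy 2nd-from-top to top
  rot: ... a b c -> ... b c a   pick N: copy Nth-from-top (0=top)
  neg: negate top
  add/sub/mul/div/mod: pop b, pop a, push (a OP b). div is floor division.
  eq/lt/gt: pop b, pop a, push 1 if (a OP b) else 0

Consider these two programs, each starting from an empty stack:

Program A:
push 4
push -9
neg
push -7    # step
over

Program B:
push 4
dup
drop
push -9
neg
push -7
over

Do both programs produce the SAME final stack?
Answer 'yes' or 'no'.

Program A trace:
  After 'push 4': [4]
  After 'push -9': [4, -9]
  After 'neg': [4, 9]
  After 'push -7': [4, 9, -7]
  After 'over': [4, 9, -7, 9]
Program A final stack: [4, 9, -7, 9]

Program B trace:
  After 'push 4': [4]
  After 'dup': [4, 4]
  After 'drop': [4]
  After 'push -9': [4, -9]
  After 'neg': [4, 9]
  After 'push -7': [4, 9, -7]
  After 'over': [4, 9, -7, 9]
Program B final stack: [4, 9, -7, 9]
Same: yes

Answer: yes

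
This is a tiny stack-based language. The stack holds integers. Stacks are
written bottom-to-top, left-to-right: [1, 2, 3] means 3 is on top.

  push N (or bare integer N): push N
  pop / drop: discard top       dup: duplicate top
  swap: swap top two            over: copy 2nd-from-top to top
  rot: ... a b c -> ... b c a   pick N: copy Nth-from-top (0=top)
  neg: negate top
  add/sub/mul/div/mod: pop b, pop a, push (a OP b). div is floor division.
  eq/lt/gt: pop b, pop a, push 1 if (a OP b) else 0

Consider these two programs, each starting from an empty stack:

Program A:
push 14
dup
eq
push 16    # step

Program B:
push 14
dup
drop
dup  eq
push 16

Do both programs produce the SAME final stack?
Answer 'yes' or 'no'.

Program A trace:
  After 'push 14': [14]
  After 'dup': [14, 14]
  After 'eq': [1]
  After 'push 16': [1, 16]
Program A final stack: [1, 16]

Program B trace:
  After 'push 14': [14]
  After 'dup': [14, 14]
  After 'drop': [14]
  After 'dup': [14, 14]
  After 'eq': [1]
  After 'push 16': [1, 16]
Program B final stack: [1, 16]
Same: yes

Answer: yes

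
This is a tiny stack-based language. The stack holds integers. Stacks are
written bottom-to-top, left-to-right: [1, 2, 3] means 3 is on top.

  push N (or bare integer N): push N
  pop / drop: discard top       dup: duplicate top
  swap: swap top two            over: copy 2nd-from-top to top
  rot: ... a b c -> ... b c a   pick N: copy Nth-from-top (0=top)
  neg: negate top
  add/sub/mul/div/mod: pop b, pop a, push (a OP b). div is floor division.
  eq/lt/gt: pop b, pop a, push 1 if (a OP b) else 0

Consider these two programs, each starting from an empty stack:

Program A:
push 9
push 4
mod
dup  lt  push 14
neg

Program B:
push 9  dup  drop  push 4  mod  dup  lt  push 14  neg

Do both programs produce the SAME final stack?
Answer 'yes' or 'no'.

Answer: yes

Derivation:
Program A trace:
  After 'push 9': [9]
  After 'push 4': [9, 4]
  After 'mod': [1]
  After 'dup': [1, 1]
  After 'lt': [0]
  After 'push 14': [0, 14]
  After 'neg': [0, -14]
Program A final stack: [0, -14]

Program B trace:
  After 'push 9': [9]
  After 'dup': [9, 9]
  After 'drop': [9]
  After 'push 4': [9, 4]
  After 'mod': [1]
  After 'dup': [1, 1]
  After 'lt': [0]
  After 'push 14': [0, 14]
  After 'neg': [0, -14]
Program B final stack: [0, -14]
Same: yes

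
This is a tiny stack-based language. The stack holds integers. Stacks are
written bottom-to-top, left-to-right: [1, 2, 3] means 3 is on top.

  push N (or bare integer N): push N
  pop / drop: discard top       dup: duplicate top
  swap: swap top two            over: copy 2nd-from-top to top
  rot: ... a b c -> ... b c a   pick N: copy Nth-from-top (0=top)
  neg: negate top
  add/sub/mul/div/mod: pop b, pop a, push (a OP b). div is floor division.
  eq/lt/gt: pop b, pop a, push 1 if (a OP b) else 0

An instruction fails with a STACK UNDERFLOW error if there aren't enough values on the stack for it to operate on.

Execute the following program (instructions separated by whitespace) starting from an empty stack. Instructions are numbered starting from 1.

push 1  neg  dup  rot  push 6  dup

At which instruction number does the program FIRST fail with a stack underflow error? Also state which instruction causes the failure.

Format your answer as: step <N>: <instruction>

Answer: step 4: rot

Derivation:
Step 1 ('push 1'): stack = [1], depth = 1
Step 2 ('neg'): stack = [-1], depth = 1
Step 3 ('dup'): stack = [-1, -1], depth = 2
Step 4 ('rot'): needs 3 value(s) but depth is 2 — STACK UNDERFLOW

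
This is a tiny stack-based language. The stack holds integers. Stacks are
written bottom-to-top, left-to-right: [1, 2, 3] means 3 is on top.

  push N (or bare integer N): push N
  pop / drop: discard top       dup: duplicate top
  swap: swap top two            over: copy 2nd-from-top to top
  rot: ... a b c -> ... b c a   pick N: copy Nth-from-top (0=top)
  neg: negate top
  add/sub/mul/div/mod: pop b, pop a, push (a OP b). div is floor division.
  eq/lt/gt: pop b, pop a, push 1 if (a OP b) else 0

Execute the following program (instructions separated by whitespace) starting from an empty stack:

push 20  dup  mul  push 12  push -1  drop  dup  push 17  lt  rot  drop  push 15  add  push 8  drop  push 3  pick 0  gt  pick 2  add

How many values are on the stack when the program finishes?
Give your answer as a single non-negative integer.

After 'push 20': stack = [20] (depth 1)
After 'dup': stack = [20, 20] (depth 2)
After 'mul': stack = [400] (depth 1)
After 'push 12': stack = [400, 12] (depth 2)
After 'push -1': stack = [400, 12, -1] (depth 3)
After 'drop': stack = [400, 12] (depth 2)
After 'dup': stack = [400, 12, 12] (depth 3)
After 'push 17': stack = [400, 12, 12, 17] (depth 4)
After 'lt': stack = [400, 12, 1] (depth 3)
After 'rot': stack = [12, 1, 400] (depth 3)
After 'drop': stack = [12, 1] (depth 2)
After 'push 15': stack = [12, 1, 15] (depth 3)
After 'add': stack = [12, 16] (depth 2)
After 'push 8': stack = [12, 16, 8] (depth 3)
After 'drop': stack = [12, 16] (depth 2)
After 'push 3': stack = [12, 16, 3] (depth 3)
After 'pick 0': stack = [12, 16, 3, 3] (depth 4)
After 'gt': stack = [12, 16, 0] (depth 3)
After 'pick 2': stack = [12, 16, 0, 12] (depth 4)
After 'add': stack = [12, 16, 12] (depth 3)

Answer: 3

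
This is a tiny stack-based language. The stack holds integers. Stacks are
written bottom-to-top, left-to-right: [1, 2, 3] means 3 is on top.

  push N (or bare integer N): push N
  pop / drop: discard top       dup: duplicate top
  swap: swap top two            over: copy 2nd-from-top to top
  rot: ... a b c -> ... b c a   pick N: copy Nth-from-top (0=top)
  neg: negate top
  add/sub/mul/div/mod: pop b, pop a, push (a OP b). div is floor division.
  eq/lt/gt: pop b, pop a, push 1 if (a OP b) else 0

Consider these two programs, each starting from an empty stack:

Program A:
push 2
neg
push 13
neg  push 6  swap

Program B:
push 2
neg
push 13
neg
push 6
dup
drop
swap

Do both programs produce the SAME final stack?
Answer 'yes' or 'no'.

Program A trace:
  After 'push 2': [2]
  After 'neg': [-2]
  After 'push 13': [-2, 13]
  After 'neg': [-2, -13]
  After 'push 6': [-2, -13, 6]
  After 'swap': [-2, 6, -13]
Program A final stack: [-2, 6, -13]

Program B trace:
  After 'push 2': [2]
  After 'neg': [-2]
  After 'push 13': [-2, 13]
  After 'neg': [-2, -13]
  After 'push 6': [-2, -13, 6]
  After 'dup': [-2, -13, 6, 6]
  After 'drop': [-2, -13, 6]
  After 'swap': [-2, 6, -13]
Program B final stack: [-2, 6, -13]
Same: yes

Answer: yes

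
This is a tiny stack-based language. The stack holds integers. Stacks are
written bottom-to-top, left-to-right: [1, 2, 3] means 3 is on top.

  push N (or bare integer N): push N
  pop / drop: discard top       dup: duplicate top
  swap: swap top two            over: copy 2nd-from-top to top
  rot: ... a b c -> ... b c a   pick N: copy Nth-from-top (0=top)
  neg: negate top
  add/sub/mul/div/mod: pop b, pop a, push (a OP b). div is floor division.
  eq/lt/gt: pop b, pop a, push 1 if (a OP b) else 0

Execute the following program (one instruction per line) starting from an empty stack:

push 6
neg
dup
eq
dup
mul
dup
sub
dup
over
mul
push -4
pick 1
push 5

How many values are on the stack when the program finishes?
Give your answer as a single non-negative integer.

After 'push 6': stack = [6] (depth 1)
After 'neg': stack = [-6] (depth 1)
After 'dup': stack = [-6, -6] (depth 2)
After 'eq': stack = [1] (depth 1)
After 'dup': stack = [1, 1] (depth 2)
After 'mul': stack = [1] (depth 1)
After 'dup': stack = [1, 1] (depth 2)
After 'sub': stack = [0] (depth 1)
After 'dup': stack = [0, 0] (depth 2)
After 'over': stack = [0, 0, 0] (depth 3)
After 'mul': stack = [0, 0] (depth 2)
After 'push -4': stack = [0, 0, -4] (depth 3)
After 'pick 1': stack = [0, 0, -4, 0] (depth 4)
After 'push 5': stack = [0, 0, -4, 0, 5] (depth 5)

Answer: 5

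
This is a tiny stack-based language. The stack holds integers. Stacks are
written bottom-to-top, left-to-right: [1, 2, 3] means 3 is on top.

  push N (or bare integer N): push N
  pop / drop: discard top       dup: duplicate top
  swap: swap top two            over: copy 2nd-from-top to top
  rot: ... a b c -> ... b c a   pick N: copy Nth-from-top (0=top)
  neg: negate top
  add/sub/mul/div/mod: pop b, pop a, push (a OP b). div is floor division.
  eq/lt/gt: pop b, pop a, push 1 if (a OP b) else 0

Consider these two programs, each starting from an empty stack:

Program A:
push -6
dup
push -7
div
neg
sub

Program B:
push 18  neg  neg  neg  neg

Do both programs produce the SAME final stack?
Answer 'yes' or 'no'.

Answer: no

Derivation:
Program A trace:
  After 'push -6': [-6]
  After 'dup': [-6, -6]
  After 'push -7': [-6, -6, -7]
  After 'div': [-6, 0]
  After 'neg': [-6, 0]
  After 'sub': [-6]
Program A final stack: [-6]

Program B trace:
  After 'push 18': [18]
  After 'neg': [-18]
  After 'neg': [18]
  After 'neg': [-18]
  After 'neg': [18]
Program B final stack: [18]
Same: no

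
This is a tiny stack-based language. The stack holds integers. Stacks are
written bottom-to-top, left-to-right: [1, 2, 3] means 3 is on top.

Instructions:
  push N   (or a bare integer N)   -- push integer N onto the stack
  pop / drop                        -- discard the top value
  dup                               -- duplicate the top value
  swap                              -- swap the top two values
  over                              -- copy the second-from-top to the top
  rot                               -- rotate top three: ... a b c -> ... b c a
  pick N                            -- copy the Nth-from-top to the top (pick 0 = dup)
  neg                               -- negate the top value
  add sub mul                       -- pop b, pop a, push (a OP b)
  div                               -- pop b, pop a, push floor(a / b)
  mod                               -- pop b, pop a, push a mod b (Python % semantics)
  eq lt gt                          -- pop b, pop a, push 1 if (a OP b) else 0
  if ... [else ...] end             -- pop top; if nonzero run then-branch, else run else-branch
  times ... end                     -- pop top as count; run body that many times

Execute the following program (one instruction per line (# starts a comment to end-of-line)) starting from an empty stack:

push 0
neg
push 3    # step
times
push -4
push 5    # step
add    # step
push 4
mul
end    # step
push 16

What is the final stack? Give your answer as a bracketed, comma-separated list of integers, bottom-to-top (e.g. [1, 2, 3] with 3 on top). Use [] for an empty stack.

Answer: [0, 4, 4, 4, 16]

Derivation:
After 'push 0': [0]
After 'neg': [0]
After 'push 3': [0, 3]
After 'times': [0]
After 'push -4': [0, -4]
After 'push 5': [0, -4, 5]
After 'add': [0, 1]
After 'push 4': [0, 1, 4]
After 'mul': [0, 4]
After 'push -4': [0, 4, -4]
After 'push 5': [0, 4, -4, 5]
After 'add': [0, 4, 1]
After 'push 4': [0, 4, 1, 4]
After 'mul': [0, 4, 4]
After 'push -4': [0, 4, 4, -4]
After 'push 5': [0, 4, 4, -4, 5]
After 'add': [0, 4, 4, 1]
After 'push 4': [0, 4, 4, 1, 4]
After 'mul': [0, 4, 4, 4]
After 'push 16': [0, 4, 4, 4, 16]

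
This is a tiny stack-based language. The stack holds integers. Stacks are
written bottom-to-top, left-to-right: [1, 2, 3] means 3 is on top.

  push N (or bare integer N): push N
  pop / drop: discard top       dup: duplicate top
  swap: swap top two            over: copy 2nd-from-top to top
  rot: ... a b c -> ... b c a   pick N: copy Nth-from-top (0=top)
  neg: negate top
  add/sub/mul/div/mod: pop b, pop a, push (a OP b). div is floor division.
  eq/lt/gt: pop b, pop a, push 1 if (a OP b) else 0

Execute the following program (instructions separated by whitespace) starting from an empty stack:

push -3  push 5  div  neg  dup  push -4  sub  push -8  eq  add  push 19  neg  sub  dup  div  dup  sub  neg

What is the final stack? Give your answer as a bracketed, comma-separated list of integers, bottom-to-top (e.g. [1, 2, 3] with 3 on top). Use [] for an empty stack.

Answer: [0]

Derivation:
After 'push -3': [-3]
After 'push 5': [-3, 5]
After 'div': [-1]
After 'neg': [1]
After 'dup': [1, 1]
After 'push -4': [1, 1, -4]
After 'sub': [1, 5]
After 'push -8': [1, 5, -8]
After 'eq': [1, 0]
After 'add': [1]
After 'push 19': [1, 19]
After 'neg': [1, -19]
After 'sub': [20]
After 'dup': [20, 20]
After 'div': [1]
After 'dup': [1, 1]
After 'sub': [0]
After 'neg': [0]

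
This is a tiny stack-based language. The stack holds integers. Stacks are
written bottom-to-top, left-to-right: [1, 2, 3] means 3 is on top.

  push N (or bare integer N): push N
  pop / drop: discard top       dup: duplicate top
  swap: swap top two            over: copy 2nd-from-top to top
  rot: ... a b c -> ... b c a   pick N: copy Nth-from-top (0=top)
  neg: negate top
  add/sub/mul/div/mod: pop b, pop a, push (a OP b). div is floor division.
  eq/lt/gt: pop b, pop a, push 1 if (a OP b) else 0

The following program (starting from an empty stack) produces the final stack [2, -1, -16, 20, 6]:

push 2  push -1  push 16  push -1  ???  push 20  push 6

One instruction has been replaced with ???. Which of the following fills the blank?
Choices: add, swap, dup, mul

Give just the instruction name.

Stack before ???: [2, -1, 16, -1]
Stack after ???:  [2, -1, -16]
Checking each choice:
  add: produces [2, -1, 15, 20, 6]
  swap: produces [2, -1, -1, 16, 20, 6]
  dup: produces [2, -1, 16, -1, -1, 20, 6]
  mul: MATCH


Answer: mul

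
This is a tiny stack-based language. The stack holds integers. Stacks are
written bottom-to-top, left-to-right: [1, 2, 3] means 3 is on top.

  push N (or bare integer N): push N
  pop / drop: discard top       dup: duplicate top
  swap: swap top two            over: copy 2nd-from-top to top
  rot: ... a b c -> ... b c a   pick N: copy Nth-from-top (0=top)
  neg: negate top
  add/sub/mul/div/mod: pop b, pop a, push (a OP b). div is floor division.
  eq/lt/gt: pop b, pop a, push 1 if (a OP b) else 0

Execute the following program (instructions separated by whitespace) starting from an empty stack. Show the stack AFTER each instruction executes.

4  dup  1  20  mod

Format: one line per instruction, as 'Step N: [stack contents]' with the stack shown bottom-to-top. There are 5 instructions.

Step 1: [4]
Step 2: [4, 4]
Step 3: [4, 4, 1]
Step 4: [4, 4, 1, 20]
Step 5: [4, 4, 1]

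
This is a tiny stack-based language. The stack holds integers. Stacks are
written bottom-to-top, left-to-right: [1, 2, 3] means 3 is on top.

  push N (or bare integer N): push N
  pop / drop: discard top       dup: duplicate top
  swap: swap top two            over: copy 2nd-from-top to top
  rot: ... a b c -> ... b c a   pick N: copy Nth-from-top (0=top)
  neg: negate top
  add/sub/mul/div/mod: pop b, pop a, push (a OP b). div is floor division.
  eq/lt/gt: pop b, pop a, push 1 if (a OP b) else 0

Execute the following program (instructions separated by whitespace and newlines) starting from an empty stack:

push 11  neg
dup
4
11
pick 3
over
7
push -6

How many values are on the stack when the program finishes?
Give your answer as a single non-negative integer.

After 'push 11': stack = [11] (depth 1)
After 'neg': stack = [-11] (depth 1)
After 'dup': stack = [-11, -11] (depth 2)
After 'push 4': stack = [-11, -11, 4] (depth 3)
After 'push 11': stack = [-11, -11, 4, 11] (depth 4)
After 'pick 3': stack = [-11, -11, 4, 11, -11] (depth 5)
After 'over': stack = [-11, -11, 4, 11, -11, 11] (depth 6)
After 'push 7': stack = [-11, -11, 4, 11, -11, 11, 7] (depth 7)
After 'push -6': stack = [-11, -11, 4, 11, -11, 11, 7, -6] (depth 8)

Answer: 8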